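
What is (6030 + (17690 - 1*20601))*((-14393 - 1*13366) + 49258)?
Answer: 67055381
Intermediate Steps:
(6030 + (17690 - 1*20601))*((-14393 - 1*13366) + 49258) = (6030 + (17690 - 20601))*((-14393 - 13366) + 49258) = (6030 - 2911)*(-27759 + 49258) = 3119*21499 = 67055381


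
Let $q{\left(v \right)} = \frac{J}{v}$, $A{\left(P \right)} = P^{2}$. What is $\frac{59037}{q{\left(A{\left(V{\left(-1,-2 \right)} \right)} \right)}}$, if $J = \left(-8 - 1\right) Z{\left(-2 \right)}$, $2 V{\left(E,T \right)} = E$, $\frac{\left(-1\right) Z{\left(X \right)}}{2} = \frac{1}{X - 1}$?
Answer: $- \frac{19679}{8} \approx -2459.9$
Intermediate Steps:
$Z{\left(X \right)} = - \frac{2}{-1 + X}$ ($Z{\left(X \right)} = - \frac{2}{X - 1} = - \frac{2}{-1 + X}$)
$V{\left(E,T \right)} = \frac{E}{2}$
$J = -6$ ($J = \left(-8 - 1\right) \left(- \frac{2}{-1 - 2}\right) = - 9 \left(- \frac{2}{-3}\right) = - 9 \left(\left(-2\right) \left(- \frac{1}{3}\right)\right) = \left(-9\right) \frac{2}{3} = -6$)
$q{\left(v \right)} = - \frac{6}{v}$
$\frac{59037}{q{\left(A{\left(V{\left(-1,-2 \right)} \right)} \right)}} = \frac{59037}{\left(-6\right) \frac{1}{\left(\frac{1}{2} \left(-1\right)\right)^{2}}} = \frac{59037}{\left(-6\right) \frac{1}{\left(- \frac{1}{2}\right)^{2}}} = \frac{59037}{\left(-6\right) \frac{1}{\frac{1}{4}}} = \frac{59037}{\left(-6\right) 4} = \frac{59037}{-24} = 59037 \left(- \frac{1}{24}\right) = - \frac{19679}{8}$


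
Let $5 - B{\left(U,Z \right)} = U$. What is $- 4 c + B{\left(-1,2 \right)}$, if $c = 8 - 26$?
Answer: $78$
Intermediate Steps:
$B{\left(U,Z \right)} = 5 - U$
$c = -18$ ($c = 8 - 26 = -18$)
$- 4 c + B{\left(-1,2 \right)} = \left(-4\right) \left(-18\right) + \left(5 - -1\right) = 72 + \left(5 + 1\right) = 72 + 6 = 78$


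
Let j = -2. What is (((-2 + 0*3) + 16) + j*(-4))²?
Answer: 484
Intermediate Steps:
(((-2 + 0*3) + 16) + j*(-4))² = (((-2 + 0*3) + 16) - 2*(-4))² = (((-2 + 0) + 16) + 8)² = ((-2 + 16) + 8)² = (14 + 8)² = 22² = 484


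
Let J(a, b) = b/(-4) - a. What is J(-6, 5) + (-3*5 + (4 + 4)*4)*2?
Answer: 155/4 ≈ 38.750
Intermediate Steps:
J(a, b) = -a - b/4 (J(a, b) = b*(-¼) - a = -b/4 - a = -a - b/4)
J(-6, 5) + (-3*5 + (4 + 4)*4)*2 = (-1*(-6) - ¼*5) + (-3*5 + (4 + 4)*4)*2 = (6 - 5/4) + (-15 + 8*4)*2 = 19/4 + (-15 + 32)*2 = 19/4 + 17*2 = 19/4 + 34 = 155/4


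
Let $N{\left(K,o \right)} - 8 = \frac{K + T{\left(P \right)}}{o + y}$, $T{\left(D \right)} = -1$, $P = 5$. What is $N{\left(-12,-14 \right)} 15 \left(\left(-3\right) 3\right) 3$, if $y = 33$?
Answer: $- \frac{56295}{19} \approx -2962.9$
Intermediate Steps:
$N{\left(K,o \right)} = 8 + \frac{-1 + K}{33 + o}$ ($N{\left(K,o \right)} = 8 + \frac{K - 1}{o + 33} = 8 + \frac{-1 + K}{33 + o}$)
$N{\left(-12,-14 \right)} 15 \left(\left(-3\right) 3\right) 3 = \frac{263 - 12 + 8 \left(-14\right)}{33 - 14} \cdot 15 \left(\left(-3\right) 3\right) 3 = \frac{263 - 12 - 112}{19} \cdot 15 \left(-9\right) 3 = \frac{1}{19} \cdot 139 \left(\left(-135\right) 3\right) = \frac{139}{19} \left(-405\right) = - \frac{56295}{19}$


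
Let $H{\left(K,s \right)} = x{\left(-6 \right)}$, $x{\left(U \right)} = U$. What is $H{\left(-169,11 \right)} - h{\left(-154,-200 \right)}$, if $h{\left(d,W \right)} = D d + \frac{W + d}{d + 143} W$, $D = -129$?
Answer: $- \frac{147792}{11} \approx -13436.0$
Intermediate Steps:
$H{\left(K,s \right)} = -6$
$h{\left(d,W \right)} = - 129 d + \frac{W \left(W + d\right)}{143 + d}$ ($h{\left(d,W \right)} = - 129 d + \frac{W + d}{d + 143} W = - 129 d + \frac{W + d}{143 + d} W = - 129 d + \frac{W \left(W + d\right)}{143 + d}$)
$H{\left(-169,11 \right)} - h{\left(-154,-200 \right)} = -6 - \frac{\left(-200\right)^{2} - -2840838 - 129 \left(-154\right)^{2} - -30800}{143 - 154} = -6 - \frac{40000 + 2840838 - 3059364 + 30800}{-11} = -6 - - \frac{40000 + 2840838 - 3059364 + 30800}{11} = -6 - \left(- \frac{1}{11}\right) \left(-147726\right) = -6 - \frac{147726}{11} = - \frac{147792}{11}$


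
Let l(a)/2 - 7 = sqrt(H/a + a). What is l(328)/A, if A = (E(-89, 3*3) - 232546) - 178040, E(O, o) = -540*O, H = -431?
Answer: -7/181263 - sqrt(8786546)/29727132 ≈ -0.00013833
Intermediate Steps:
A = -362526 (A = (-540*(-89) - 232546) - 178040 = (48060 - 232546) - 178040 = -184486 - 178040 = -362526)
l(a) = 14 + 2*sqrt(a - 431/a) (l(a) = 14 + 2*sqrt(-431/a + a) = 14 + 2*sqrt(a - 431/a))
l(328)/A = (14 + 2*sqrt(328 - 431/328))/(-362526) = (14 + 2*sqrt(328 - 431*1/328))*(-1/362526) = (14 + 2*sqrt(328 - 431/328))*(-1/362526) = (14 + 2*sqrt(107153/328))*(-1/362526) = (14 + 2*(sqrt(8786546)/164))*(-1/362526) = (14 + sqrt(8786546)/82)*(-1/362526) = -7/181263 - sqrt(8786546)/29727132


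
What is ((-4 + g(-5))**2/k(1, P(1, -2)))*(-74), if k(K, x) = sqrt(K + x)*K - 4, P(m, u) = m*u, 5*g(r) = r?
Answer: 7400/17 + 1850*I/17 ≈ 435.29 + 108.82*I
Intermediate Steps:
g(r) = r/5
k(K, x) = -4 + K*sqrt(K + x) (k(K, x) = K*sqrt(K + x) - 4 = -4 + K*sqrt(K + x))
((-4 + g(-5))**2/k(1, P(1, -2)))*(-74) = ((-4 + (1/5)*(-5))**2/(-4 + 1*sqrt(1 + 1*(-2))))*(-74) = ((-4 - 1)**2/(-4 + 1*sqrt(1 - 2)))*(-74) = ((-5)**2/(-4 + 1*sqrt(-1)))*(-74) = (25/(-4 + 1*I))*(-74) = (25/(-4 + I))*(-74) = (((-4 - I)/17)*25)*(-74) = (25*(-4 - I)/17)*(-74) = -1850*(-4 - I)/17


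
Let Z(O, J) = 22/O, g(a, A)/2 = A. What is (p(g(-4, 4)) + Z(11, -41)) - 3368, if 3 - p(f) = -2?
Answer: -3361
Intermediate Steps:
g(a, A) = 2*A
p(f) = 5 (p(f) = 3 - 1*(-2) = 3 + 2 = 5)
(p(g(-4, 4)) + Z(11, -41)) - 3368 = (5 + 22/11) - 3368 = (5 + 22*(1/11)) - 3368 = (5 + 2) - 3368 = 7 - 3368 = -3361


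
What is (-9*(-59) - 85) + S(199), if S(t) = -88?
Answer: 358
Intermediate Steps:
(-9*(-59) - 85) + S(199) = (-9*(-59) - 85) - 88 = (531 - 85) - 88 = 446 - 88 = 358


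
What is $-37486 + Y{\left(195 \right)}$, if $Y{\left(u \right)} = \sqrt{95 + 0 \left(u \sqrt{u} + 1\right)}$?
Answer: $-37486 + \sqrt{95} \approx -37476.0$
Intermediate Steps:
$Y{\left(u \right)} = \sqrt{95}$ ($Y{\left(u \right)} = \sqrt{95 + 0 \left(u^{\frac{3}{2}} + 1\right)} = \sqrt{95 + 0 \left(1 + u^{\frac{3}{2}}\right)} = \sqrt{95 + 0} = \sqrt{95}$)
$-37486 + Y{\left(195 \right)} = -37486 + \sqrt{95}$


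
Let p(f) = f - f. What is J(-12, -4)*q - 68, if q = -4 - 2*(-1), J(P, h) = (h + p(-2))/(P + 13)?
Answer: -60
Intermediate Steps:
p(f) = 0
J(P, h) = h/(13 + P) (J(P, h) = (h + 0)/(P + 13) = h/(13 + P))
q = -2 (q = -4 + 2 = -2)
J(-12, -4)*q - 68 = -4/(13 - 12)*(-2) - 68 = -4/1*(-2) - 68 = -4*1*(-2) - 68 = -4*(-2) - 68 = 8 - 68 = -60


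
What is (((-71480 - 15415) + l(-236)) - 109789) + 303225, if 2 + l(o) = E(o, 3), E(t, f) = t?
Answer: 106303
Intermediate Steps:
l(o) = -2 + o
(((-71480 - 15415) + l(-236)) - 109789) + 303225 = (((-71480 - 15415) + (-2 - 236)) - 109789) + 303225 = ((-86895 - 238) - 109789) + 303225 = (-87133 - 109789) + 303225 = -196922 + 303225 = 106303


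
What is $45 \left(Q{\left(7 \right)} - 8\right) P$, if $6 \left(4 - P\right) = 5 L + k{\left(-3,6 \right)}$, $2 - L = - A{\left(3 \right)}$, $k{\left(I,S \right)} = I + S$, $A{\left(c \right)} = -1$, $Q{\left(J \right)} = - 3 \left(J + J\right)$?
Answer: $-6000$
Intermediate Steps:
$Q{\left(J \right)} = - 6 J$ ($Q{\left(J \right)} = - 3 \cdot 2 J = - 6 J$)
$L = 1$ ($L = 2 - \left(-1\right) \left(-1\right) = 2 - 1 = 1$)
$P = \frac{8}{3}$ ($P = 4 - \frac{5 \cdot 1 + \left(-3 + 6\right)}{6} = 4 - \frac{5 + 3}{6} = 4 - \frac{4}{3} = \frac{8}{3} \approx 2.6667$)
$45 \left(Q{\left(7 \right)} - 8\right) P = 45 \left(\left(-6\right) 7 - 8\right) \frac{8}{3} = 45 \left(-42 - 8\right) \frac{8}{3} = 45 \left(-50\right) \frac{8}{3} = \left(-2250\right) \frac{8}{3} = -6000$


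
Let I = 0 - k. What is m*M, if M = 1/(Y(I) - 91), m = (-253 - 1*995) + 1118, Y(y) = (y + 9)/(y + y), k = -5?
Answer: 325/224 ≈ 1.4509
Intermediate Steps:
I = 5 (I = 0 - 1*(-5) = 0 + 5 = 5)
Y(y) = (9 + y)/(2*y) (Y(y) = (9 + y)/((2*y)) = (9 + y)*(1/(2*y)) = (9 + y)/(2*y))
m = -130 (m = (-253 - 995) + 1118 = -1248 + 1118 = -130)
M = -5/448 (M = 1/((1/2)*(9 + 5)/5 - 91) = 1/((1/2)*(1/5)*14 - 91) = 1/(7/5 - 91) = 1/(-448/5) = -5/448 ≈ -0.011161)
m*M = -130*(-5/448) = 325/224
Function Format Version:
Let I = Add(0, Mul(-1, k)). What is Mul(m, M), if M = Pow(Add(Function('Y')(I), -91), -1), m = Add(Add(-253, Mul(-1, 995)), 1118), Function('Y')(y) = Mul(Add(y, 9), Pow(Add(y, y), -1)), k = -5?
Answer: Rational(325, 224) ≈ 1.4509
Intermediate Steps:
I = 5 (I = Add(0, Mul(-1, -5)) = Add(0, 5) = 5)
Function('Y')(y) = Mul(Rational(1, 2), Pow(y, -1), Add(9, y)) (Function('Y')(y) = Mul(Add(9, y), Pow(Mul(2, y), -1)) = Mul(Add(9, y), Mul(Rational(1, 2), Pow(y, -1))) = Mul(Rational(1, 2), Pow(y, -1), Add(9, y)))
m = -130 (m = Add(Add(-253, -995), 1118) = Add(-1248, 1118) = -130)
M = Rational(-5, 448) (M = Pow(Add(Mul(Rational(1, 2), Pow(5, -1), Add(9, 5)), -91), -1) = Pow(Add(Mul(Rational(1, 2), Rational(1, 5), 14), -91), -1) = Pow(Add(Rational(7, 5), -91), -1) = Pow(Rational(-448, 5), -1) = Rational(-5, 448) ≈ -0.011161)
Mul(m, M) = Mul(-130, Rational(-5, 448)) = Rational(325, 224)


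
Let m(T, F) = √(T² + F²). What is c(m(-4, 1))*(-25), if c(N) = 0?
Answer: 0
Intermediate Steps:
m(T, F) = √(F² + T²)
c(m(-4, 1))*(-25) = 0*(-25) = 0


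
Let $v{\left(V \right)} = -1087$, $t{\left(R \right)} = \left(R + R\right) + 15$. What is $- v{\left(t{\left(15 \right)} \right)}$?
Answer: $1087$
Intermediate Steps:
$t{\left(R \right)} = 15 + 2 R$ ($t{\left(R \right)} = 2 R + 15 = 15 + 2 R$)
$- v{\left(t{\left(15 \right)} \right)} = \left(-1\right) \left(-1087\right) = 1087$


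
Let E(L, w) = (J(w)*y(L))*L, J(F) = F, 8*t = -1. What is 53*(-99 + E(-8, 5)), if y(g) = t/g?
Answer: -42241/8 ≈ -5280.1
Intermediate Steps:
t = -⅛ (t = (⅛)*(-1) = -⅛ ≈ -0.12500)
y(g) = -1/(8*g)
E(L, w) = -w/8 (E(L, w) = (w*(-1/(8*L)))*L = (-w/(8*L))*L = -w/8)
53*(-99 + E(-8, 5)) = 53*(-99 - ⅛*5) = 53*(-99 - 5/8) = 53*(-797/8) = -42241/8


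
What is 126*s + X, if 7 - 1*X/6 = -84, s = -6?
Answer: -210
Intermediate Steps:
X = 546 (X = 42 - 6*(-84) = 42 + 504 = 546)
126*s + X = 126*(-6) + 546 = -756 + 546 = -210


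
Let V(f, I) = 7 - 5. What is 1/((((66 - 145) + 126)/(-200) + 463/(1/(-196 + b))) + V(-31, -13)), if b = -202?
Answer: -200/36854447 ≈ -5.4268e-6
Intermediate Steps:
V(f, I) = 2
1/((((66 - 145) + 126)/(-200) + 463/(1/(-196 + b))) + V(-31, -13)) = 1/((((66 - 145) + 126)/(-200) + 463/(1/(-196 - 202))) + 2) = 1/(((-79 + 126)*(-1/200) + 463/(1/(-398))) + 2) = 1/((47*(-1/200) + 463/(-1/398)) + 2) = 1/((-47/200 + 463*(-398)) + 2) = 1/((-47/200 - 184274) + 2) = 1/(-36854847/200 + 2) = 1/(-36854447/200) = -200/36854447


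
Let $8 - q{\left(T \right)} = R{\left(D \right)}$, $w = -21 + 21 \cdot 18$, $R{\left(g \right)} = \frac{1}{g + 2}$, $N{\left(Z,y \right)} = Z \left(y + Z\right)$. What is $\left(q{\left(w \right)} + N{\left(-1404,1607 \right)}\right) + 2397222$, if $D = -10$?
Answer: $\frac{16897745}{8} \approx 2.1122 \cdot 10^{6}$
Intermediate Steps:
$N{\left(Z,y \right)} = Z \left(Z + y\right)$
$R{\left(g \right)} = \frac{1}{2 + g}$
$w = 357$ ($w = -21 + 378 = 357$)
$q{\left(T \right)} = \frac{65}{8}$ ($q{\left(T \right)} = 8 - \frac{1}{2 - 10} = 8 - \frac{1}{-8} = 8 - - \frac{1}{8} = 8 + \frac{1}{8} = \frac{65}{8}$)
$\left(q{\left(w \right)} + N{\left(-1404,1607 \right)}\right) + 2397222 = \left(\frac{65}{8} - 1404 \left(-1404 + 1607\right)\right) + 2397222 = \left(\frac{65}{8} - 285012\right) + 2397222 = - \frac{2280031}{8} + 2397222 = \frac{16897745}{8}$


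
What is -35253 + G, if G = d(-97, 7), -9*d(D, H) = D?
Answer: -317180/9 ≈ -35242.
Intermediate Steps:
d(D, H) = -D/9
G = 97/9 (G = -1/9*(-97) = 97/9 ≈ 10.778)
-35253 + G = -35253 + 97/9 = -317180/9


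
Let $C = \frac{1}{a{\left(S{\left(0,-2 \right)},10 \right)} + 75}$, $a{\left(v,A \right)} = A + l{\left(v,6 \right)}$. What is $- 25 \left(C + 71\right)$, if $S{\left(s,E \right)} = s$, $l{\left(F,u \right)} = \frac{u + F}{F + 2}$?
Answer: $- \frac{156225}{88} \approx -1775.3$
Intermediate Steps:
$l{\left(F,u \right)} = \frac{F + u}{2 + F}$
$a{\left(v,A \right)} = A + \frac{6 + v}{2 + v}$ ($a{\left(v,A \right)} = A + \frac{v + 6}{2 + v} = A + \frac{6 + v}{2 + v}$)
$C = \frac{1}{88}$ ($C = \frac{1}{\frac{6 + 0 + 10 \left(2 + 0\right)}{2 + 0} + 75} = \frac{1}{\frac{6 + 0 + 10 \cdot 2}{2} + 75} = \frac{1}{\frac{6 + 0 + 20}{2} + 75} = \frac{1}{\frac{1}{2} \cdot 26 + 75} = \frac{1}{13 + 75} = \frac{1}{88} \approx 0.011364$)
$- 25 \left(C + 71\right) = - 25 \left(\frac{1}{88} + 71\right) = \left(-25\right) \frac{6249}{88} = - \frac{156225}{88}$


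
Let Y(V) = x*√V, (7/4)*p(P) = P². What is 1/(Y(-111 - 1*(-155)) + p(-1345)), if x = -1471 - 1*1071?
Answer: 12663175/13086802911704 + 62279*√11/13086802911704 ≈ 9.8341e-7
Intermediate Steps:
p(P) = 4*P²/7
x = -2542 (x = -1471 - 1071 = -2542)
Y(V) = -2542*√V
1/(Y(-111 - 1*(-155)) + p(-1345)) = 1/(-2542*√(-111 - 1*(-155)) + (4/7)*(-1345)²) = 1/(-2542*√(-111 + 155) + (4/7)*1809025) = 1/(-5084*√11 + 7236100/7) = 1/(7236100/7 - 5084*√11)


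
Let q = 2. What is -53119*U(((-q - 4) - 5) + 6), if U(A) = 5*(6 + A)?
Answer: -265595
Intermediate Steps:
U(A) = 30 + 5*A
-53119*U(((-q - 4) - 5) + 6) = -53119*(30 + 5*(((-1*2 - 4) - 5) + 6)) = -53119*(30 + 5*(((-2 - 4) - 5) + 6)) = -53119*(30 + 5*((-6 - 5) + 6)) = -53119*(30 + 5*(-11 + 6)) = -53119*(30 + 5*(-5)) = -53119*(30 - 25) = -53119*5 = -265595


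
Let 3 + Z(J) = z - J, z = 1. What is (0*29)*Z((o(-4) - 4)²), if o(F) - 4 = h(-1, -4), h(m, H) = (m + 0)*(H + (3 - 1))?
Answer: 0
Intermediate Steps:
h(m, H) = m*(2 + H) (h(m, H) = m*(H + 2) = m*(2 + H))
o(F) = 6 (o(F) = 4 - (2 - 4) = 4 - 1*(-2) = 4 + 2 = 6)
Z(J) = -2 - J (Z(J) = -3 + (1 - J) = -2 - J)
(0*29)*Z((o(-4) - 4)²) = (0*29)*(-2 - (6 - 4)²) = 0*(-2 - 1*2²) = 0*(-2 - 1*4) = 0*(-2 - 4) = 0*(-6) = 0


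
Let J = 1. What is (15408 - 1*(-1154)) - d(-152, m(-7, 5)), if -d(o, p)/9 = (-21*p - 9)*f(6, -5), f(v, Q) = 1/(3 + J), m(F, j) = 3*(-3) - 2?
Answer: 34123/2 ≈ 17062.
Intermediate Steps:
m(F, j) = -11 (m(F, j) = -9 - 2 = -11)
f(v, Q) = 1/4 (f(v, Q) = 1/(3 + 1) = 1/4)
d(o, p) = 81/4 + 189*p/4 (d(o, p) = -9*(-21*p - 9)/4 = -9*(-9 - 21*p)/4 = -9*(-9/4 - 21*p/4) = 81/4 + 189*p/4)
(15408 - 1*(-1154)) - d(-152, m(-7, 5)) = (15408 - 1*(-1154)) - (81/4 + (189/4)*(-11)) = (15408 + 1154) - (81/4 - 2079/4) = 16562 - 1*(-999/2) = 16562 + 999/2 = 34123/2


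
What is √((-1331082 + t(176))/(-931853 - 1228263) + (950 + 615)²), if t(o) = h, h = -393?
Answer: 5*√2332313147903923/154294 ≈ 1565.0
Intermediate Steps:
t(o) = -393
√((-1331082 + t(176))/(-931853 - 1228263) + (950 + 615)²) = √((-1331082 - 393)/(-931853 - 1228263) + (950 + 615)²) = √(-1331475/(-2160116) + 1565²) = √(-1331475*(-1/2160116) + 2449225) = √(1331475/2160116 + 2449225) = √(5290611441575/2160116) = 5*√2332313147903923/154294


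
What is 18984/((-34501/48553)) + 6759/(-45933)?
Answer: -14112688088025/528244811 ≈ -26716.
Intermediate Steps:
18984/((-34501/48553)) + 6759/(-45933) = 18984/((-34501*1/48553)) + 6759*(-1/45933) = 18984/(-34501/48553) - 2253/15311 = 18984*(-48553/34501) - 2253/15311 = -921730152/34501 - 2253/15311 = -14112688088025/528244811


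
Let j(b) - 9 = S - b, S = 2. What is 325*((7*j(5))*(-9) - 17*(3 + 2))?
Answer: -150475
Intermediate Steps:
j(b) = 11 - b (j(b) = 9 + (2 - b) = 11 - b)
325*((7*j(5))*(-9) - 17*(3 + 2)) = 325*((7*(11 - 1*5))*(-9) - 17*(3 + 2)) = 325*((7*(11 - 5))*(-9) - 17*5) = 325*((7*6)*(-9) - 85) = 325*(42*(-9) - 85) = 325*(-378 - 85) = 325*(-463) = -150475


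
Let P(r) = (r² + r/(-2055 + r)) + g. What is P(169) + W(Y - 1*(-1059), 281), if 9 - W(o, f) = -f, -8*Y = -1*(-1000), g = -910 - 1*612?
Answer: 51542325/1886 ≈ 27329.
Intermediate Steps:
g = -1522 (g = -910 - 612 = -1522)
Y = -125 (Y = -(-1)*(-1000)/8 = -⅛*1000 = -125)
W(o, f) = 9 + f (W(o, f) = 9 - (-1)*f = 9 + f)
P(r) = -1522 + r² + r/(-2055 + r) (P(r) = (r² + r/(-2055 + r)) - 1522 = -1522 + r² + r/(-2055 + r))
P(169) + W(Y - 1*(-1059), 281) = (3127710 + 169³ - 2055*169² - 1521*169)/(-2055 + 169) + (9 + 281) = (3127710 + 4826809 - 2055*28561 - 257049)/(-1886) + 290 = -(3127710 + 4826809 - 58692855 - 257049)/1886 + 290 = -1/1886*(-50995385) + 290 = 50995385/1886 + 290 = 51542325/1886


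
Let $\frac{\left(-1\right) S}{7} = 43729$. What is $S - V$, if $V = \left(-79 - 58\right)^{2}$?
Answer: $-324872$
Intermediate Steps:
$S = -306103$ ($S = \left(-7\right) 43729 = -306103$)
$V = 18769$ ($V = \left(-137\right)^{2} = 18769$)
$S - V = -306103 - 18769 = -324872$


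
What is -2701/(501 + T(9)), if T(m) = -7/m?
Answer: -24309/4502 ≈ -5.3996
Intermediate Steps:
-2701/(501 + T(9)) = -2701/(501 - 7/9) = -2701/(4502/9) = (9/4502)*(-2701) = -24309/4502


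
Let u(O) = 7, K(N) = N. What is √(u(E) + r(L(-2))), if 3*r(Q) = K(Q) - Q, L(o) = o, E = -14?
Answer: √7 ≈ 2.6458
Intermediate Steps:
r(Q) = 0 (r(Q) = (Q - Q)/3 = (⅓)*0 = 0)
√(u(E) + r(L(-2))) = √(7 + 0) = √7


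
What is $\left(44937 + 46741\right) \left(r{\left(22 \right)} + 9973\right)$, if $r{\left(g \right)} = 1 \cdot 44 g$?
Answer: $1003048998$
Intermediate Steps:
$r{\left(g \right)} = 44 g$
$\left(44937 + 46741\right) \left(r{\left(22 \right)} + 9973\right) = \left(44937 + 46741\right) \left(44 \cdot 22 + 9973\right) = 91678 \left(968 + 9973\right) = 91678 \cdot 10941 = 1003048998$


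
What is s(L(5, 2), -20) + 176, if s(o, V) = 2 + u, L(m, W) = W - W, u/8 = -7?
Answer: 122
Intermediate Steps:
u = -56 (u = 8*(-7) = -56)
L(m, W) = 0
s(o, V) = -54 (s(o, V) = 2 - 56 = -54)
s(L(5, 2), -20) + 176 = -54 + 176 = 122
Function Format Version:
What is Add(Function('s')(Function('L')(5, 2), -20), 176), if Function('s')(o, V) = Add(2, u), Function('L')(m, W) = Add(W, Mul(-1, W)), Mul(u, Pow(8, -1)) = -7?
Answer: 122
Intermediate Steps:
u = -56 (u = Mul(8, -7) = -56)
Function('L')(m, W) = 0
Function('s')(o, V) = -54 (Function('s')(o, V) = Add(2, -56) = -54)
Add(Function('s')(Function('L')(5, 2), -20), 176) = Add(-54, 176) = 122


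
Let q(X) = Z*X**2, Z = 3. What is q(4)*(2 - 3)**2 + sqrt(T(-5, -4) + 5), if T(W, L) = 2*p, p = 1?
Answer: 48 + sqrt(7) ≈ 50.646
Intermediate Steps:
T(W, L) = 2 (T(W, L) = 2*1 = 2)
q(X) = 3*X**2
q(4)*(2 - 3)**2 + sqrt(T(-5, -4) + 5) = (3*4**2)*(2 - 3)**2 + sqrt(2 + 5) = (3*16)*(-1)**2 + sqrt(7) = 48*1 + sqrt(7) = 48 + sqrt(7)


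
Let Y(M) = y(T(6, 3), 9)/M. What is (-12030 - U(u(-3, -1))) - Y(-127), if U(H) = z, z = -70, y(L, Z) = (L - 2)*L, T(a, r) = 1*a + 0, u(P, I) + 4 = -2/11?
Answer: -1518896/127 ≈ -11960.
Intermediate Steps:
u(P, I) = -46/11 (u(P, I) = -4 - 2/11 = -46/11)
T(a, r) = a (T(a, r) = a + 0 = a)
y(L, Z) = L*(-2 + L) (y(L, Z) = (-2 + L)*L = L*(-2 + L))
Y(M) = 24/M (Y(M) = (6*(-2 + 6))/M = (6*4)/M = 24/M)
U(H) = -70
(-12030 - U(u(-3, -1))) - Y(-127) = (-12030 - 1*(-70)) - 24/(-127) = (-12030 + 70) - 24*(-1)/127 = -11960 - 1*(-24/127) = -11960 + 24/127 = -1518896/127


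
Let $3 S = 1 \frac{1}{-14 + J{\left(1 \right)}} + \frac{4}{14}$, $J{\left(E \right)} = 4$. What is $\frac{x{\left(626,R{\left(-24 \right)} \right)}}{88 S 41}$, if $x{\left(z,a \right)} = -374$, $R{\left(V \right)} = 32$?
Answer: $- \frac{1785}{1066} \approx -1.6745$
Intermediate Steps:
$S = \frac{13}{210}$ ($S = \frac{1 \frac{1}{-14 + 4} + \frac{4}{14}}{3} = \frac{1 \frac{1}{-10} + 4 \cdot \frac{1}{14}}{3} = \frac{1 \left(- \frac{1}{10}\right) + \frac{2}{7}}{3} = \frac{- \frac{1}{10} + \frac{2}{7}}{3} = \frac{1}{3} \cdot \frac{13}{70} = \frac{13}{210} \approx 0.061905$)
$\frac{x{\left(626,R{\left(-24 \right)} \right)}}{88 S 41} = - \frac{374}{88 \cdot \frac{13}{210} \cdot 41} = - \frac{374}{\frac{572}{105} \cdot 41} = - \frac{374}{\frac{23452}{105}} = \left(-374\right) \frac{105}{23452} = - \frac{1785}{1066}$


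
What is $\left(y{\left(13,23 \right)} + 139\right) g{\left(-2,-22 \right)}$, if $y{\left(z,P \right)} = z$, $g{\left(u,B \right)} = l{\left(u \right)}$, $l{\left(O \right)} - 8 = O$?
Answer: $912$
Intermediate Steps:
$l{\left(O \right)} = 8 + O$
$g{\left(u,B \right)} = 8 + u$
$\left(y{\left(13,23 \right)} + 139\right) g{\left(-2,-22 \right)} = \left(13 + 139\right) \left(8 - 2\right) = 152 \cdot 6 = 912$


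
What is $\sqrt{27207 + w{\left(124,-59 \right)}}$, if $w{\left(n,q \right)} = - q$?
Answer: $\sqrt{27266} \approx 165.12$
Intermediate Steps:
$\sqrt{27207 + w{\left(124,-59 \right)}} = \sqrt{27207 - -59} = \sqrt{27207 + 59} = \sqrt{27266}$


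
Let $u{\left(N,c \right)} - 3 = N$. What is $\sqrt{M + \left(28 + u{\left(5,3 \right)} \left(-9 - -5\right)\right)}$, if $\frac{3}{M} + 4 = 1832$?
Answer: $\frac{i \sqrt{3340213}}{914} \approx 1.9996 i$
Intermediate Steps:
$u{\left(N,c \right)} = 3 + N$
$M = \frac{3}{1828}$ ($M = \frac{3}{-4 + 1832} = \frac{3}{1828} \approx 0.0016411$)
$\sqrt{M + \left(28 + u{\left(5,3 \right)} \left(-9 - -5\right)\right)} = \sqrt{\frac{3}{1828} + \left(28 + \left(3 + 5\right) \left(-9 - -5\right)\right)} = \sqrt{\frac{3}{1828} + \left(28 + 8 \left(-9 + 5\right)\right)} = \sqrt{\frac{3}{1828} + \left(28 + 8 \left(-4\right)\right)} = \sqrt{\frac{3}{1828} + \left(28 - 32\right)} = \sqrt{\frac{3}{1828} - 4} = \sqrt{- \frac{7309}{1828}} = \frac{i \sqrt{3340213}}{914}$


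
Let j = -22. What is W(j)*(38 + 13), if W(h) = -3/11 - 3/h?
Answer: -153/22 ≈ -6.9545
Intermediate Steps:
W(h) = -3/11 - 3/h (W(h) = -3*1/11 - 3/h = -3/11 - 3/h)
W(j)*(38 + 13) = (-3/11 - 3/(-22))*(38 + 13) = (-3/11 - 3*(-1/22))*51 = (-3/11 + 3/22)*51 = -3/22*51 = -153/22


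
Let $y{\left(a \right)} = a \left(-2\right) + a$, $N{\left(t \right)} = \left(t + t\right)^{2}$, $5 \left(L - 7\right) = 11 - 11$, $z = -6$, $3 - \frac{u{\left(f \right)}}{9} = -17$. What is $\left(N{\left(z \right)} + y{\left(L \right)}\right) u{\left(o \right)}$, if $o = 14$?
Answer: $24660$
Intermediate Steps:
$u{\left(f \right)} = 180$ ($u{\left(f \right)} = 27 - -153 = 27 + 153 = 180$)
$L = 7$ ($L = 7 + \frac{11 - 11}{5} = 7 + \frac{1}{5} \cdot 0 = 7 + 0 = 7$)
$N{\left(t \right)} = 4 t^{2}$ ($N{\left(t \right)} = \left(2 t\right)^{2} = 4 t^{2}$)
$y{\left(a \right)} = - a$ ($y{\left(a \right)} = - 2 a + a = - a$)
$\left(N{\left(z \right)} + y{\left(L \right)}\right) u{\left(o \right)} = \left(4 \left(-6\right)^{2} - 7\right) 180 = \left(4 \cdot 36 - 7\right) 180 = \left(144 - 7\right) 180 = 137 \cdot 180 = 24660$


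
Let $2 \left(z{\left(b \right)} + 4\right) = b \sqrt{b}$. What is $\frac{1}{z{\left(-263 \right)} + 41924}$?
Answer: $\frac{167680}{7047337047} + \frac{526 i \sqrt{263}}{7047337047} \approx 2.3793 \cdot 10^{-5} + 1.2104 \cdot 10^{-6} i$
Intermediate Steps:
$z{\left(b \right)} = -4 + \frac{b^{\frac{3}{2}}}{2}$ ($z{\left(b \right)} = -4 + \frac{b \sqrt{b}}{2} = -4 + \frac{b^{\frac{3}{2}}}{2}$)
$\frac{1}{z{\left(-263 \right)} + 41924} = \frac{1}{\left(-4 + \frac{\left(-263\right)^{\frac{3}{2}}}{2}\right) + 41924} = \frac{1}{\left(-4 + \frac{\left(-263\right) i \sqrt{263}}{2}\right) + 41924} = \frac{1}{\left(-4 - \frac{263 i \sqrt{263}}{2}\right) + 41924} = \frac{1}{41920 - \frac{263 i \sqrt{263}}{2}}$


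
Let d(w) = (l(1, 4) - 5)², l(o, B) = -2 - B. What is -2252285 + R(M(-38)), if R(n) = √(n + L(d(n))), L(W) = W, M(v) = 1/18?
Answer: -2252285 + √4358/6 ≈ -2.2523e+6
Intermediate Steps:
M(v) = 1/18
d(w) = 121 (d(w) = ((-2 - 1*4) - 5)² = ((-2 - 4) - 5)² = (-6 - 5)² = (-11)² = 121)
R(n) = √(121 + n) (R(n) = √(n + 121) = √(121 + n))
-2252285 + R(M(-38)) = -2252285 + √(121 + 1/18) = -2252285 + √(2179/18) = -2252285 + √4358/6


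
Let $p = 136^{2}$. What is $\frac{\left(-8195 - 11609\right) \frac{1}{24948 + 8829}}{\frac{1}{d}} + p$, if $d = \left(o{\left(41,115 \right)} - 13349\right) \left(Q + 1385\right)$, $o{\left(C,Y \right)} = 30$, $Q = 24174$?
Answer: $\frac{6742308776476}{33777} \approx 1.9961 \cdot 10^{8}$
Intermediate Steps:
$p = 18496$
$d = -340420321$ ($d = \left(30 - 13349\right) \left(24174 + 1385\right) = \left(-13319\right) 25559 = -340420321$)
$\frac{\left(-8195 - 11609\right) \frac{1}{24948 + 8829}}{\frac{1}{d}} + p = \frac{\left(-8195 - 11609\right) \frac{1}{24948 + 8829}}{\frac{1}{-340420321}} + 18496 = \frac{\left(-19804\right) \frac{1}{33777}}{- \frac{1}{340420321}} + 18496 = \left(-19804\right) \frac{1}{33777} \left(-340420321\right) + 18496 = \left(- \frac{19804}{33777}\right) \left(-340420321\right) + 18496 = \frac{6741684037084}{33777} + 18496 = \frac{6742308776476}{33777}$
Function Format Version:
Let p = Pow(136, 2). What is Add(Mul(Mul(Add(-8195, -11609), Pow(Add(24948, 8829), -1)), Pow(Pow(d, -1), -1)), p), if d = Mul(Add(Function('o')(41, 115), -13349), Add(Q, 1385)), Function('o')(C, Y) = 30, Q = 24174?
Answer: Rational(6742308776476, 33777) ≈ 1.9961e+8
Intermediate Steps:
p = 18496
d = -340420321 (d = Mul(Add(30, -13349), Add(24174, 1385)) = Mul(-13319, 25559) = -340420321)
Add(Mul(Mul(Add(-8195, -11609), Pow(Add(24948, 8829), -1)), Pow(Pow(d, -1), -1)), p) = Add(Mul(Mul(Add(-8195, -11609), Pow(Add(24948, 8829), -1)), Pow(Pow(-340420321, -1), -1)), 18496) = Add(Mul(Mul(-19804, Pow(33777, -1)), Pow(Rational(-1, 340420321), -1)), 18496) = Add(Mul(Mul(-19804, Rational(1, 33777)), -340420321), 18496) = Add(Mul(Rational(-19804, 33777), -340420321), 18496) = Add(Rational(6741684037084, 33777), 18496) = Rational(6742308776476, 33777)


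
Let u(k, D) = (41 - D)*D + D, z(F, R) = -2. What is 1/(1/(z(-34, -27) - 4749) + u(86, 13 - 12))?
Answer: 4751/194790 ≈ 0.024390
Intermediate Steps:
u(k, D) = D + D*(41 - D) (u(k, D) = D*(41 - D) + D = D + D*(41 - D))
1/(1/(z(-34, -27) - 4749) + u(86, 13 - 12)) = 1/(1/(-2 - 4749) + (13 - 12)*(42 - (13 - 12))) = 1/(1/(-4751) + 1*(42 - 1*1)) = 1/(-1/4751 + 1*(42 - 1)) = 1/(-1/4751 + 1*41) = 1/(-1/4751 + 41) = 1/(194790/4751) = 4751/194790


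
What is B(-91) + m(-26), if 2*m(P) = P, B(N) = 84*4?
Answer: 323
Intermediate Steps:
B(N) = 336
m(P) = P/2
B(-91) + m(-26) = 336 + (1/2)*(-26) = 336 - 13 = 323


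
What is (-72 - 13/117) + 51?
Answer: -190/9 ≈ -21.111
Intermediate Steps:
(-72 - 13/117) + 51 = (-72 - 13*1/117) + 51 = (-72 - 1/9) + 51 = -649/9 + 51 = -190/9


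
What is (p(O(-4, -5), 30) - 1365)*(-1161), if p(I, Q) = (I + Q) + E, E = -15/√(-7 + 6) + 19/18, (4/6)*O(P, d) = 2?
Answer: 3090453/2 - 17415*I ≈ 1.5452e+6 - 17415.0*I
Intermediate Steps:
O(P, d) = 3 (O(P, d) = (3/2)*2 = 3)
E = 19/18 + 15*I (E = -15*(-I) + 19*(1/18) = -15*(-I) + 19/18 = -(-15)*I + 19/18 = 15*I + 19/18 = 19/18 + 15*I ≈ 1.0556 + 15.0*I)
p(I, Q) = 19/18 + I + Q + 15*I (p(I, Q) = (I + Q) + (19/18 + 15*I) = 19/18 + I + Q + 15*I)
(p(O(-4, -5), 30) - 1365)*(-1161) = ((19/18 + 3 + 30 + 15*I) - 1365)*(-1161) = ((613/18 + 15*I) - 1365)*(-1161) = (-23957/18 + 15*I)*(-1161) = 3090453/2 - 17415*I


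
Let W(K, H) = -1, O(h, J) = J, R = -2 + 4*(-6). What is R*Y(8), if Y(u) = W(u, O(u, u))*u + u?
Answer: 0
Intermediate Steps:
R = -26 (R = -2 - 24 = -26)
Y(u) = 0 (Y(u) = -u + u = 0)
R*Y(8) = -26*0 = 0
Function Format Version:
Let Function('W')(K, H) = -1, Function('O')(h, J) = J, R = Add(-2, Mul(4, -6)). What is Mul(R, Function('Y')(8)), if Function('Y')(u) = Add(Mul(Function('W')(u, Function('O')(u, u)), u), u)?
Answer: 0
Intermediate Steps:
R = -26 (R = Add(-2, -24) = -26)
Function('Y')(u) = 0 (Function('Y')(u) = Add(Mul(-1, u), u) = 0)
Mul(R, Function('Y')(8)) = Mul(-26, 0) = 0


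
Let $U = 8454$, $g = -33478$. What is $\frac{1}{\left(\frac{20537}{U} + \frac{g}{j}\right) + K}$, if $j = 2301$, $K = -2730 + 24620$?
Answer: $\frac{2161406}{47286980965} \approx 4.5708 \cdot 10^{-5}$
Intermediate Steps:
$K = 21890$
$\frac{1}{\left(\frac{20537}{U} + \frac{g}{j}\right) + K} = \frac{1}{\left(\frac{20537}{8454} - \frac{33478}{2301}\right) + 21890} = \frac{1}{- \frac{26196375}{2161406} + 21890} = \frac{1}{\frac{47286980965}{2161406}} = \frac{2161406}{47286980965}$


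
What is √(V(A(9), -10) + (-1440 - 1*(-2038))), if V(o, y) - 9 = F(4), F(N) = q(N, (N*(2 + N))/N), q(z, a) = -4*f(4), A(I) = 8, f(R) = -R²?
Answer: √671 ≈ 25.904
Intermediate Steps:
q(z, a) = 64 (q(z, a) = -(-4)*4² = -(-4)*16 = -4*(-16) = 64)
F(N) = 64
V(o, y) = 73 (V(o, y) = 9 + 64 = 73)
√(V(A(9), -10) + (-1440 - 1*(-2038))) = √(73 + (-1440 - 1*(-2038))) = √(73 + (-1440 + 2038)) = √(73 + 598) = √671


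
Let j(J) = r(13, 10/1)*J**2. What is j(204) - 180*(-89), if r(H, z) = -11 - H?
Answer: -982764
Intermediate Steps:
j(J) = -24*J**2 (j(J) = (-11 - 1*13)*J**2 = (-11 - 13)*J**2 = -24*J**2)
j(204) - 180*(-89) = -24*204**2 - 180*(-89) = -24*41616 - 1*(-16020) = -998784 + 16020 = -982764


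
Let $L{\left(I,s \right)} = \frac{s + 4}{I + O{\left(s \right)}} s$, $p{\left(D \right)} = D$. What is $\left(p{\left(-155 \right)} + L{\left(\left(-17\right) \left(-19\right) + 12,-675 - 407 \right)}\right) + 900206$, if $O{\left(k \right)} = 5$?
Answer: $\frac{76795934}{85} \approx 9.0348 \cdot 10^{5}$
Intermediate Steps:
$L{\left(I,s \right)} = \frac{s \left(4 + s\right)}{5 + I}$ ($L{\left(I,s \right)} = \frac{s + 4}{I + 5} s = \frac{4 + s}{5 + I} s = \frac{s \left(4 + s\right)}{5 + I}$)
$\left(p{\left(-155 \right)} + L{\left(\left(-17\right) \left(-19\right) + 12,-675 - 407 \right)}\right) + 900206 = \left(-155 + \frac{\left(-675 - 407\right) \left(4 - 1082\right)}{5 + \left(\left(-17\right) \left(-19\right) + 12\right)}\right) + 900206 = \left(-155 - \frac{1082 \left(4 - 1082\right)}{5 + \left(323 + 12\right)}\right) + 900206 = \left(-155 - 1082 \frac{1}{5 + 335} \left(-1078\right)\right) + 900206 = \left(-155 - 1082 \cdot \frac{1}{340} \left(-1078\right)\right) + 900206 = \left(-155 - \frac{541}{170} \left(-1078\right)\right) + 900206 = \left(-155 + \frac{291599}{85}\right) + 900206 = \frac{278424}{85} + 900206 = \frac{76795934}{85}$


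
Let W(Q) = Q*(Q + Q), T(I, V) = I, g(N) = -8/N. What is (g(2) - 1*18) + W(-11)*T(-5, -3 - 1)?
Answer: -1232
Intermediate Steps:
W(Q) = 2*Q² (W(Q) = Q*(2*Q) = 2*Q²)
(g(2) - 1*18) + W(-11)*T(-5, -3 - 1) = (-8/2 - 1*18) + (2*(-11)²)*(-5) = (-8*½ - 18) + (2*121)*(-5) = (-4 - 18) + 242*(-5) = -22 - 1210 = -1232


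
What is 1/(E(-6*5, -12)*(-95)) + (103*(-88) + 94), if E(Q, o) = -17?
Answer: -14486549/1615 ≈ -8970.0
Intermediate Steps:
1/(E(-6*5, -12)*(-95)) + (103*(-88) + 94) = 1/(-17*(-95)) + (103*(-88) + 94) = 1/1615 + (-9064 + 94) = 1/1615 - 8970 = -14486549/1615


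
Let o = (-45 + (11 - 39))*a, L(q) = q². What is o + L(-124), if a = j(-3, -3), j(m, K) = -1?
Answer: 15449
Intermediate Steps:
a = -1
o = 73 (o = (-45 + (11 - 39))*(-1) = (-45 - 28)*(-1) = -73*(-1) = 73)
o + L(-124) = 73 + (-124)² = 73 + 15376 = 15449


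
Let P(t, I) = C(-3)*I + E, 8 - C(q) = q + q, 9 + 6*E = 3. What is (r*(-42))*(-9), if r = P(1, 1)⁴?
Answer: 10796058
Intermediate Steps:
E = -1 (E = -3/2 + (⅙)*3 = -3/2 + ½ = -1)
C(q) = 8 - 2*q (C(q) = 8 - (q + q) = 8 - 2*q)
P(t, I) = -1 + 14*I (P(t, I) = (8 - 2*(-3))*I - 1 = (8 + 6)*I - 1 = 14*I - 1 = -1 + 14*I)
r = 28561 (r = (-1 + 14*1)⁴ = (-1 + 14)⁴ = 13⁴ = 28561)
(r*(-42))*(-9) = (28561*(-42))*(-9) = -1199562*(-9) = 10796058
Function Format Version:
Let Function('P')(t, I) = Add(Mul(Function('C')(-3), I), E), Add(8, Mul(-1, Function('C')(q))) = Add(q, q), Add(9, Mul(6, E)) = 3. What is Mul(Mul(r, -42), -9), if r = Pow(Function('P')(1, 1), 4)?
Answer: 10796058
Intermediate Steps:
E = -1 (E = Add(Rational(-3, 2), Mul(Rational(1, 6), 3)) = Add(Rational(-3, 2), Rational(1, 2)) = -1)
Function('C')(q) = Add(8, Mul(-2, q)) (Function('C')(q) = Add(8, Mul(-1, Add(q, q))) = Add(8, Mul(-1, Mul(2, q))) = Add(8, Mul(-2, q)))
Function('P')(t, I) = Add(-1, Mul(14, I)) (Function('P')(t, I) = Add(Mul(Add(8, Mul(-2, -3)), I), -1) = Add(Mul(Add(8, 6), I), -1) = Add(Mul(14, I), -1) = Add(-1, Mul(14, I)))
r = 28561 (r = Pow(Add(-1, Mul(14, 1)), 4) = Pow(Add(-1, 14), 4) = Pow(13, 4) = 28561)
Mul(Mul(r, -42), -9) = Mul(Mul(28561, -42), -9) = Mul(-1199562, -9) = 10796058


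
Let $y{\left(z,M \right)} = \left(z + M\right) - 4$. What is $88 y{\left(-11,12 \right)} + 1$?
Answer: $-263$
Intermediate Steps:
$y{\left(z,M \right)} = -4 + M + z$ ($y{\left(z,M \right)} = \left(M + z\right) - 4 = -4 + M + z$)
$88 y{\left(-11,12 \right)} + 1 = 88 \left(-4 + 12 - 11\right) + 1 = 88 \left(-3\right) + 1 = -264 + 1 = -263$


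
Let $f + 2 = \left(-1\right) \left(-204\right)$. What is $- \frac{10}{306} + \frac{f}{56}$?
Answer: $\frac{15313}{4284} \approx 3.5745$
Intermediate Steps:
$f = 202$ ($f = -2 - -204 = -2 + 204 = 202$)
$- \frac{10}{306} + \frac{f}{56} = - \frac{10}{306} + \frac{202}{56} = \left(-10\right) \frac{1}{306} + 202 \cdot \frac{1}{56} = - \frac{5}{153} + \frac{101}{28} = \frac{15313}{4284}$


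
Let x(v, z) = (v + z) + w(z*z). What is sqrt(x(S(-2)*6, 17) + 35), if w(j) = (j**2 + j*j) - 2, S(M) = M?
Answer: 2*sqrt(41770) ≈ 408.75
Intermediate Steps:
w(j) = -2 + 2*j**2 (w(j) = (j**2 + j**2) - 2 = 2*j**2 - 2 = -2 + 2*j**2)
x(v, z) = -2 + v + z + 2*z**4 (x(v, z) = (v + z) + (-2 + 2*(z*z)**2) = (v + z) + (-2 + 2*(z**2)**2) = (v + z) + (-2 + 2*z**4) = -2 + v + z + 2*z**4)
sqrt(x(S(-2)*6, 17) + 35) = sqrt((-2 - 2*6 + 17 + 2*17**4) + 35) = sqrt((-2 - 12 + 17 + 2*83521) + 35) = sqrt((-2 - 12 + 17 + 167042) + 35) = sqrt(167045 + 35) = sqrt(167080) = 2*sqrt(41770)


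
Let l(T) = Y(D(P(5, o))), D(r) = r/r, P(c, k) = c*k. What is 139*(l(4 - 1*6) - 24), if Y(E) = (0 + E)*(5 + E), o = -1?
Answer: -2502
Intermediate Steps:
D(r) = 1
Y(E) = E*(5 + E)
l(T) = 6 (l(T) = 1*(5 + 1) = 1*6 = 6)
139*(l(4 - 1*6) - 24) = 139*(6 - 24) = 139*(-18) = -2502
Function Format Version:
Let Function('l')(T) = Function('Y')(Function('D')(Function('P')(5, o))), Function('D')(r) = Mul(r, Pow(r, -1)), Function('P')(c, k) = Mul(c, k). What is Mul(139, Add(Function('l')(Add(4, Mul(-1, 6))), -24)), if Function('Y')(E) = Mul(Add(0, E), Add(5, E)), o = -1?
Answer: -2502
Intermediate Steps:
Function('D')(r) = 1
Function('Y')(E) = Mul(E, Add(5, E))
Function('l')(T) = 6 (Function('l')(T) = Mul(1, Add(5, 1)) = Mul(1, 6) = 6)
Mul(139, Add(Function('l')(Add(4, Mul(-1, 6))), -24)) = Mul(139, Add(6, -24)) = Mul(139, -18) = -2502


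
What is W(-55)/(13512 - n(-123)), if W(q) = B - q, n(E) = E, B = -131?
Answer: -76/13635 ≈ -0.0055739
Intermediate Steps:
W(q) = -131 - q
W(-55)/(13512 - n(-123)) = (-131 - 1*(-55))/(13512 - 1*(-123)) = (-131 + 55)/(13512 + 123) = -76/13635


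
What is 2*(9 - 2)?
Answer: 14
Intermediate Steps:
2*(9 - 2) = 2*7 = 14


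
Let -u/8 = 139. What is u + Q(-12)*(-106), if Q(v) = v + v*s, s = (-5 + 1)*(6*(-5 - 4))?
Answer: 274912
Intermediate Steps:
u = -1112 (u = -8*139 = -1112)
s = 216 (s = -24*(-9) = -4*(-54) = 216)
Q(v) = 217*v (Q(v) = v + v*216 = v + 216*v = 217*v)
u + Q(-12)*(-106) = -1112 + (217*(-12))*(-106) = -1112 - 2604*(-106) = -1112 + 276024 = 274912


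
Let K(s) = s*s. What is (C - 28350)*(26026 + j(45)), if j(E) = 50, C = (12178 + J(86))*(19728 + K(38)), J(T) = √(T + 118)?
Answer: 6722504040216 + 1104162144*√51 ≈ 6.7304e+12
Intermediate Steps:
K(s) = s²
J(T) = √(118 + T)
C = 257832616 + 42344*√51 (C = (12178 + √(118 + 86))*(19728 + 38²) = (12178 + √204)*(19728 + 1444) = (12178 + 2*√51)*21172 = 257832616 + 42344*√51 ≈ 2.5814e+8)
(C - 28350)*(26026 + j(45)) = ((257832616 + 42344*√51) - 28350)*(26026 + 50) = (257804266 + 42344*√51)*26076 = 6722504040216 + 1104162144*√51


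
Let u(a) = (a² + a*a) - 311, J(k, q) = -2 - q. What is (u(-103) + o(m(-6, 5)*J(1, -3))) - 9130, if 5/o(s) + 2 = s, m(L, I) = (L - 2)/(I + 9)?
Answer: 211951/18 ≈ 11775.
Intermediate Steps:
m(L, I) = (-2 + L)/(9 + I)
u(a) = -311 + 2*a² (u(a) = (a² + a²) - 311 = 2*a² - 311 = -311 + 2*a²)
o(s) = 5/(-2 + s)
(u(-103) + o(m(-6, 5)*J(1, -3))) - 9130 = ((-311 + 2*(-103)²) + 5/(-2 + ((-2 - 6)/(9 + 5))*(-2 - 1*(-3)))) - 9130 = ((-311 + 2*10609) + 5/(-2 + (-8/14)*(-2 + 3))) - 9130 = ((-311 + 21218) + 5/(-2 + ((1/14)*(-8))*1)) - 9130 = (20907 + 5/(-2 - 4/7*1)) - 9130 = (20907 + 5/(-2 - 4/7)) - 9130 = (20907 + 5/(-18/7)) - 9130 = (20907 + 5*(-7/18)) - 9130 = (20907 - 35/18) - 9130 = 376291/18 - 9130 = 211951/18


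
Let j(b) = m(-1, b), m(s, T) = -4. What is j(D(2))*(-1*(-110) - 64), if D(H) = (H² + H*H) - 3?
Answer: -184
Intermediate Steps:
D(H) = -3 + 2*H² (D(H) = (H² + H²) - 3 = 2*H² - 3 = -3 + 2*H²)
j(b) = -4
j(D(2))*(-1*(-110) - 64) = -4*(-1*(-110) - 64) = -4*(110 - 64) = -4*46 = -184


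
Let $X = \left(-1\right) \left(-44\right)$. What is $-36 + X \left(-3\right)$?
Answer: $-168$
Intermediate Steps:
$X = 44$
$-36 + X \left(-3\right) = -36 + 44 \left(-3\right) = -36 - 132 = -168$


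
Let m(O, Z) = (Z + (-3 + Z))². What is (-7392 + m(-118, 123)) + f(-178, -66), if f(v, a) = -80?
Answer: 51577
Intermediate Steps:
m(O, Z) = (-3 + 2*Z)²
(-7392 + m(-118, 123)) + f(-178, -66) = (-7392 + (-3 + 2*123)²) - 80 = (-7392 + (-3 + 246)²) - 80 = (-7392 + 243²) - 80 = (-7392 + 59049) - 80 = 51657 - 80 = 51577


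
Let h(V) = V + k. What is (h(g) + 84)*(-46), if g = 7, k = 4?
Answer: -4370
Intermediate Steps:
h(V) = 4 + V (h(V) = V + 4 = 4 + V)
(h(g) + 84)*(-46) = ((4 + 7) + 84)*(-46) = (11 + 84)*(-46) = 95*(-46) = -4370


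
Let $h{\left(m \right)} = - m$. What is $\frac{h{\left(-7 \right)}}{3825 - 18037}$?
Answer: $- \frac{7}{14212} \approx -0.00049254$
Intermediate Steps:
$\frac{h{\left(-7 \right)}}{3825 - 18037} = \frac{\left(-1\right) \left(-7\right)}{3825 - 18037} = \frac{1}{-14212} \cdot 7 = \left(- \frac{1}{14212}\right) 7 = - \frac{7}{14212}$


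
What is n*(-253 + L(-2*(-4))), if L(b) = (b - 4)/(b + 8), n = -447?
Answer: 451917/4 ≈ 1.1298e+5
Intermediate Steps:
L(b) = (-4 + b)/(8 + b)
n*(-253 + L(-2*(-4))) = -447*(-253 + (-4 - 2*(-4))/(8 - 2*(-4))) = -447*(-253 + (-4 + 8)/(8 + 8)) = -447*(-253 + 4/16) = -447*(-253 + (1/16)*4) = -447*(-253 + ¼) = -447*(-1011/4) = 451917/4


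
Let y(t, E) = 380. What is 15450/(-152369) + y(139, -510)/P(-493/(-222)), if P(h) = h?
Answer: 12846231990/75117917 ≈ 171.01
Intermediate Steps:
15450/(-152369) + y(139, -510)/P(-493/(-222)) = 15450/(-152369) + 380/((-493/(-222))) = 15450*(-1/152369) + 380/((-493*(-1/222))) = -15450/152369 + 380/(493/222) = -15450/152369 + 380*(222/493) = -15450/152369 + 84360/493 = 12846231990/75117917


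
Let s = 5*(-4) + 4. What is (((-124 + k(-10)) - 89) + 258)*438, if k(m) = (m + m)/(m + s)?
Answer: 260610/13 ≈ 20047.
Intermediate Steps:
s = -16 (s = -20 + 4 = -16)
k(m) = 2*m/(-16 + m) (k(m) = (m + m)/(m - 16) = (2*m)/(-16 + m) = 2*m/(-16 + m))
(((-124 + k(-10)) - 89) + 258)*438 = (((-124 + 2*(-10)/(-16 - 10)) - 89) + 258)*438 = (((-124 + 2*(-10)/(-26)) - 89) + 258)*438 = (((-124 + 2*(-10)*(-1/26)) - 89) + 258)*438 = (((-124 + 10/13) - 89) + 258)*438 = ((-1602/13 - 89) + 258)*438 = (-2759/13 + 258)*438 = (595/13)*438 = 260610/13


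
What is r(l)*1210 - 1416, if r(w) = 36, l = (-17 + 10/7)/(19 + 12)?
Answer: 42144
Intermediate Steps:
l = -109/217 (l = (-17 + 10*(⅐))/31 = (-17 + 10/7)*(1/31) = -109/7*1/31 = -109/217 ≈ -0.50230)
r(l)*1210 - 1416 = 36*1210 - 1416 = 43560 - 1416 = 42144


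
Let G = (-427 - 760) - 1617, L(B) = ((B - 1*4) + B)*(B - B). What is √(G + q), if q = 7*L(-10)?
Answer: 2*I*√701 ≈ 52.953*I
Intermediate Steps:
L(B) = 0 (L(B) = ((B - 4) + B)*0 = ((-4 + B) + B)*0 = (-4 + 2*B)*0 = 0)
q = 0 (q = 7*0 = 0)
G = -2804 (G = -1187 - 1617 = -2804)
√(G + q) = √(-2804 + 0) = √(-2804) = 2*I*√701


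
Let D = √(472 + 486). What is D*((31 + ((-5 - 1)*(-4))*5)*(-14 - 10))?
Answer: -3624*√958 ≈ -1.1217e+5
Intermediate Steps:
D = √958 ≈ 30.952
D*((31 + ((-5 - 1)*(-4))*5)*(-14 - 10)) = √958*((31 + ((-5 - 1)*(-4))*5)*(-14 - 10)) = √958*((31 - 6*(-4)*5)*(-24)) = √958*((31 + 24*5)*(-24)) = √958*((31 + 120)*(-24)) = √958*(151*(-24)) = √958*(-3624) = -3624*√958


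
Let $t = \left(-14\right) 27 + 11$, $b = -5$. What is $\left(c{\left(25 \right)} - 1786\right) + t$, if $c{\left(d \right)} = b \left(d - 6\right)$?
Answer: $-2248$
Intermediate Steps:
$t = -367$ ($t = -378 + 11 = -367$)
$c{\left(d \right)} = 30 - 5 d$ ($c{\left(d \right)} = - 5 \left(d - 6\right) = - 5 \left(-6 + d\right) = 30 - 5 d$)
$\left(c{\left(25 \right)} - 1786\right) + t = \left(\left(30 - 125\right) - 1786\right) - 367 = \left(-95 - 1786\right) - 367 = -1881 - 367 = -2248$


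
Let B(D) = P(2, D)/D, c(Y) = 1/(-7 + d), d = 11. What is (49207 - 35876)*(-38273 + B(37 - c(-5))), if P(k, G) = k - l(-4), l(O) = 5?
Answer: -25000704111/49 ≈ -5.1022e+8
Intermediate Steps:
c(Y) = ¼ (c(Y) = 1/(-7 + 11) = 1/4 = ¼)
P(k, G) = -5 + k (P(k, G) = k - 1*5 = k - 5 = -5 + k)
B(D) = -3/D (B(D) = (-5 + 2)/D = -3/D)
(49207 - 35876)*(-38273 + B(37 - c(-5))) = (49207 - 35876)*(-38273 - 3/(37 - 1*¼)) = 13331*(-38273 - 3/(37 - ¼)) = 13331*(-38273 - 3/147/4) = 13331*(-38273 - 3*4/147) = 13331*(-38273 - 4/49) = 13331*(-1875381/49) = -25000704111/49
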